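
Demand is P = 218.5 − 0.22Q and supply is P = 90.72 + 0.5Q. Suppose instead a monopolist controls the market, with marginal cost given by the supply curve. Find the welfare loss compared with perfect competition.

Competitive equilibrium: 218.5 − 0.22Q = 90.72 + 0.5Q → Q* = 177.4722, P* = 179.4561.
Marginal revenue: MR = 218.5 − 0.44Q. Set MR = MC: 218.5 − 0.44Q = 90.72 + 0.5Q → Q_m = 135.9362.
Price P_m = 218.5 − 0.22·135.9362 = 188.594; MC(Q_m) = 90.72 + 0.5·135.9362 = 158.6881.
Competitive Q* = 177.4722, so ΔQ = 41.536; wedge = 188.594 − 158.6881 = 29.9059.
DWL = ½ × 41.536 × 29.9059 = 621.09.

621.09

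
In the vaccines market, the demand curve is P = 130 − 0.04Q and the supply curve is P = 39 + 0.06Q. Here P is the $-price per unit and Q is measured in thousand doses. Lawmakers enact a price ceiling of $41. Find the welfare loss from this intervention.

Competitive equilibrium: 130 − 0.04Q = 39 + 0.06Q → Q* = 910, P* = 93.6.
At the ceiling P = 41, quantity supplied = (41 − 39)/0.06 = 33.33333.
Willingness to pay at Q' = 33.33333: 130 − 0.04·33.33333 = 128.66667.
ΔQ = 910 − 33.33333 = 876.66667; wedge = 128.66667 − 41 = 87.66667.
Welfare loss = ½ × 876.66667 × 87.66667 = $38427.22 thousand.

$38427.22 thousand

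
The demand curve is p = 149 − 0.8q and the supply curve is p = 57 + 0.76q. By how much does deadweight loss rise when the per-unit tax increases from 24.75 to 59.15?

Competitive equilibrium: 149 − 0.8q = 57 + 0.76q → q* = 58.9744, p* = 101.8205.
For a per-unit tax t: Δq = t/1.56, so DWL = ½·t·(t/1.56) = t²/3.12.
At t = 24.75: DWL = 196.334. At t = 59.15: DWL = 1121.385.
Increase = 1121.385 − 196.334 = 925.05.

925.05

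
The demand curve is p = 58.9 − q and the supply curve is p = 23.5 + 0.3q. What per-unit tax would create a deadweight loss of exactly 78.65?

14.3

Competitive equilibrium: 58.9 − q = 23.5 + 0.3q → q* = 27.2308, p* = 31.6692.
A tax t gives Δq = t/1.3 and wedge t, so DWL = t²/2.6.
t²/2.6 = 78.65 → t² = 204.49 → t = 14.3.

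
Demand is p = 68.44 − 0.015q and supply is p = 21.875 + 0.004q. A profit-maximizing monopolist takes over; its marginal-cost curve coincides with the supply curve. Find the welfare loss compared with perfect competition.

Competitive equilibrium: 68.44 − 0.015q = 21.875 + 0.004q → q* = 2450.78947, p* = 31.67816.
Marginal revenue: MR = 68.44 − 0.03q. Set MR = MC: 68.44 − 0.03q = 21.875 + 0.004q → q_m = 1369.55882.
Price p_m = 68.44 − 0.015·1369.55882 = 47.89662; MC(q_m) = 21.875 + 0.004·1369.55882 = 27.35324.
Competitive q* = 2450.78947, so Δq = 1081.23065; wedge = 47.89662 − 27.35324 = 20.54338.
Welfare loss = ½ × 1081.23065 × 20.54338 = 11106.07.

11106.07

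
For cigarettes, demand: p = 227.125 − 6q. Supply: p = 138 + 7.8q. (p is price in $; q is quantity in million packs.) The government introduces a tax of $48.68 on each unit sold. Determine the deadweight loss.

Competitive equilibrium: 227.125 − 6q = 138 + 7.8q → q* = 6.4583, p* = 188.375.
With the tax, the buyer price exceeds the seller price by 48.68: (227.125 − 6q) − (138 + 7.8q) = 48.68 → q' = 2.9308.
Δq = 6.4583 − 2.9308 = 3.5275; the wedge equals the tax, 48.68.
Deadweight loss = ½ × 3.5275 × 48.68 = $85.86 million.

$85.86 million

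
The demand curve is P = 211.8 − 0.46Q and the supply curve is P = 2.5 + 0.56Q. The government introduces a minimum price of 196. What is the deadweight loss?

14886.45

Competitive equilibrium: 211.8 − 0.46Q = 2.5 + 0.56Q → Q* = 205.19608, P* = 117.4098.
At the floor P = 196, quantity demanded = (211.8 − 196)/0.46 = 34.34783.
Sellers' marginal cost at Q' = 34.34783: 2.5 + 0.56·34.34783 = 21.73478.
ΔQ = 205.19608 − 34.34783 = 170.84825; wedge = 196 − 21.73478 = 174.26522.
Welfare loss = ½ × 170.84825 × 174.26522 = 14886.45.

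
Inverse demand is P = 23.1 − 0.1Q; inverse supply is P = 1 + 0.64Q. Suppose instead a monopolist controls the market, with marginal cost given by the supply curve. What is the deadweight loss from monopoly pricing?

Competitive equilibrium: 23.1 − 0.1Q = 1 + 0.64Q → Q* = 29.8649, P* = 20.1135.
Marginal revenue: MR = 23.1 − 0.2Q. Set MR = MC: 23.1 − 0.2Q = 1 + 0.64Q → Q_m = 26.3095.
Price P_m = 23.1 − 0.1·26.3095 = 20.4691; MC(Q_m) = 1 + 0.64·26.3095 = 17.8381.
Competitive Q* = 29.8649, so ΔQ = 3.5554; wedge = 20.4691 − 17.8381 = 2.631.
Welfare loss = ½ × 3.5554 × 2.631 = 4.68.

4.68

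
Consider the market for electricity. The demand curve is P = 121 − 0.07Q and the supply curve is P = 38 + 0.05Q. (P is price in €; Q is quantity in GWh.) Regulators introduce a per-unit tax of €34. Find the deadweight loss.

Competitive equilibrium: 121 − 0.07Q = 38 + 0.05Q → Q* = 691.6667, P* = 72.5833.
With the tax, the buyer price exceeds the seller price by 34: (121 − 0.07Q) − (38 + 0.05Q) = 34 → Q' = 408.3333.
ΔQ = 691.6667 − 408.3333 = 283.3334; the wedge equals the tax, 34.
Deadweight loss = ½ × 283.3334 × 34 = €4816.67.

€4816.67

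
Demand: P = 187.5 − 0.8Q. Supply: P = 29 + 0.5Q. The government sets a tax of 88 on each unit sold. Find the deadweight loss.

2978.46

Competitive equilibrium: 187.5 − 0.8Q = 29 + 0.5Q → Q* = 121.9231, P* = 89.9615.
With the tax, the buyer price exceeds the seller price by 88: (187.5 − 0.8Q) − (29 + 0.5Q) = 88 → Q' = 54.2308.
ΔQ = 121.9231 − 54.2308 = 67.6923; the wedge equals the tax, 88.
The triangle = ½ × 67.6923 × 88 = 2978.46.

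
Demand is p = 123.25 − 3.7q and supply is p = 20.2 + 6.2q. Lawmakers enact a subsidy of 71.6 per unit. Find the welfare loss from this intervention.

258.92

Competitive equilibrium: 123.25 − 3.7q = 20.2 + 6.2q → q* = 10.4091, p* = 84.7364.
The subsidy lowers effective supply by 71.6: p = 6.2q − 51.4.
New quantity: 123.25 − 3.7q = 6.2q − 51.4 → q' = 17.6414.
Overproduction Δq = 17.6414 − 10.4091 = 7.2323; wedge = subsidy = 71.6.
Welfare loss = ½ × 7.2323 × 71.6 = 258.92.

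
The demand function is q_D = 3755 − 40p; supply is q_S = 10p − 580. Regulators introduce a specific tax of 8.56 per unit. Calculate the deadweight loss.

293.09

In inverse form: demand p = 93.875 − 0.025q, supply p = 58 + 0.1q.
Competitive equilibrium: 93.875 − 0.025q = 58 + 0.1q → q* = 287, p* = 86.7.
With the tax, the buyer price exceeds the seller price by 8.56: (93.875 − 0.025q) − (58 + 0.1q) = 8.56 → q' = 218.52.
Δq = 287 − 218.52 = 68.48; the wedge equals the tax, 8.56.
Welfare loss = ½ × 68.48 × 8.56 = 293.09.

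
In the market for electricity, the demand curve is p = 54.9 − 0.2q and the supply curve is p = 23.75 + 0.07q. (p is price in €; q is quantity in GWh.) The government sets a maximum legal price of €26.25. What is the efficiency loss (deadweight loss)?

Competitive equilibrium: 54.9 − 0.2q = 23.75 + 0.07q → q* = 115.3704, p* = 31.8259.
At the ceiling p = 26.25, quantity supplied = (26.25 − 23.75)/0.07 = 35.7143.
Willingness to pay at q' = 35.7143: 54.9 − 0.2·35.7143 = 47.7571.
Δq = 115.3704 − 35.7143 = 79.6561; wedge = 47.7571 − 26.25 = 21.5071.
Deadweight loss = ½ × 79.6561 × 21.5071 = €856.59.

€856.59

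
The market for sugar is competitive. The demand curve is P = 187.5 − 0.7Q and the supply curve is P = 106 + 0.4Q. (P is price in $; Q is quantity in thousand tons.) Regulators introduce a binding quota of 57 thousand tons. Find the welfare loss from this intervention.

$160.65 thousand

Competitive equilibrium: 187.5 − 0.7Q = 106 + 0.4Q → Q* = 74.0909, P* = 135.6364.
At Q = 57: demand price = 187.5 − 0.7·57 = 147.6; supply price = 106 + 0.4·57 = 128.8.
ΔQ = 74.0909 − 57 = 17.0909; wedge = 147.6 − 128.8 = 18.8.
Deadweight loss = ½ × 17.0909 × 18.8 = $160.65 thousand.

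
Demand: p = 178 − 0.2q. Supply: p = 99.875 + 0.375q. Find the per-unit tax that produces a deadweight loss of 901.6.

Competitive equilibrium: 178 − 0.2q = 99.875 + 0.375q → q* = 135.8696, p* = 150.8261.
A tax t gives Δq = t/0.575 and wedge t, so DWL = t²/1.15.
t²/1.15 = 901.6 → t² = 1036.84 → t = 32.2.

32.2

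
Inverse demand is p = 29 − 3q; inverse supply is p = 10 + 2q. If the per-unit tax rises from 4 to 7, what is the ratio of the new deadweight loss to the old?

Competitive equilibrium: 29 − 3q = 10 + 2q → q* = 3.8, p* = 17.6.
For a per-unit tax t: Δq = t/5, so DWL = ½·t·(t/5) = t²/10.
At t = 4: DWL = 1.6. At t = 7: DWL = 4.9.
Ratio = (7/4)² = 3.0625.

3.0625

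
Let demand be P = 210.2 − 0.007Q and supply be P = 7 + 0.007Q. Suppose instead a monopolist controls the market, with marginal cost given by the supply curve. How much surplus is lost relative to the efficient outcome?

163850.16

Competitive equilibrium: 210.2 − 0.007Q = 7 + 0.007Q → Q* = 14514.285714, P* = 108.6.
Marginal revenue: MR = 210.2 − 0.014Q. Set MR = MC: 210.2 − 0.014Q = 7 + 0.007Q → Q_m = 9676.190476.
Price P_m = 210.2 − 0.007·9676.190476 = 142.466667; MC(Q_m) = 7 + 0.007·9676.190476 = 74.733333.
Competitive Q* = 14514.285714, so ΔQ = 4838.095238; wedge = 142.466667 − 74.733333 = 67.733334.
The triangle = ½ × 4838.095238 × 67.733334 = 163850.16.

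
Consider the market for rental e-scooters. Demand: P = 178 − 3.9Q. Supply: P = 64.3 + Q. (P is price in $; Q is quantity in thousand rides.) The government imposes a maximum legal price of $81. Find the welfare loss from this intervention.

$103.64 thousand

Competitive equilibrium: 178 − 3.9Q = 64.3 + Q → Q* = 23.2041, P* = 87.5041.
At the ceiling P = 81, quantity supplied = (81 − 64.3)/1 = 16.7.
Willingness to pay at Q' = 16.7: 178 − 3.9·16.7 = 112.87.
ΔQ = 23.2041 − 16.7 = 6.5041; wedge = 112.87 − 81 = 31.87.
The triangle = ½ × 6.5041 × 31.87 = $103.64 thousand.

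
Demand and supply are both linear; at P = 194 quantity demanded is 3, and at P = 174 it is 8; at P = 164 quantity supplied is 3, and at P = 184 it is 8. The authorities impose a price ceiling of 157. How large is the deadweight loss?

121

Demand slope = (174 − 194)/(8 − 3) = −4, so P = 206 − 4Q.
Supply slope = (184 − 164)/(8 − 3) = 4, so P = 152 + 4Q.
Competitive equilibrium: 206 − 4Q = 152 + 4Q → Q* = 6.75, P* = 179.
At the ceiling P = 157, quantity supplied = (157 − 152)/4 = 1.25.
Willingness to pay at Q' = 1.25: 206 − 4·1.25 = 201.
ΔQ = 6.75 − 1.25 = 5.5; wedge = 201 − 157 = 44.
The triangle = ½ × 5.5 × 44 = 121.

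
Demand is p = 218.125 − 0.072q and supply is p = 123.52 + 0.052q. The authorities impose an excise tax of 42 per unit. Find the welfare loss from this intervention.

Competitive equilibrium: 218.125 − 0.072q = 123.52 + 0.052q → q* = 762.9435, p* = 163.1931.
With the tax, the buyer price exceeds the seller price by 42: (218.125 − 0.072q) − (123.52 + 0.052q) = 42 → q' = 424.2339.
Δq = 762.9435 − 424.2339 = 338.7096; the wedge equals the tax, 42.
DWL = ½ × 338.7096 × 42 = 7112.90.

7112.90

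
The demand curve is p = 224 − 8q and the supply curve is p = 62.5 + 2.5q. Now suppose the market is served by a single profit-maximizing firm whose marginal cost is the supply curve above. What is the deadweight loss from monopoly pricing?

232.25

Competitive equilibrium: 224 − 8q = 62.5 + 2.5q → q* = 15.38095, p* = 100.95238.
Marginal revenue: MR = 224 − 16q. Set MR = MC: 224 − 16q = 62.5 + 2.5q → q_m = 8.72973.
Price p_m = 224 − 8·8.72973 = 154.16216; MC(q_m) = 62.5 + 2.5·8.72973 = 84.32433.
Competitive q* = 15.38095, so Δq = 6.65122; wedge = 154.16216 − 84.32433 = 69.83783.
DWL = ½ × 6.65122 × 69.83783 = 232.25.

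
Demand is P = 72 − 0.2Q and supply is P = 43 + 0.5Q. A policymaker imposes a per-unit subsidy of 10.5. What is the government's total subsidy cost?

592.50

Competitive equilibrium: 72 − 0.2Q = 43 + 0.5Q → Q* = 41.4286, P* = 63.7143.
The subsidy lowers effective supply by 10.5: P = 32.5 + 0.5Q.
New quantity: 72 − 0.2Q = 32.5 + 0.5Q → Q' = 56.4286.
Total subsidy cost = 10.5 × 56.4286 = 592.50.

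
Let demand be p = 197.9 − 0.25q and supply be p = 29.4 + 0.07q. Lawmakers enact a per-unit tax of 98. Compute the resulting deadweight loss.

15006.25

Competitive equilibrium: 197.9 − 0.25q = 29.4 + 0.07q → q* = 526.5625, p* = 66.2594.
With the tax, the buyer price exceeds the seller price by 98: (197.9 − 0.25q) − (29.4 + 0.07q) = 98 → q' = 220.3125.
Δq = 526.5625 − 220.3125 = 306.25; the wedge equals the tax, 98.
DWL = ½ × 306.25 × 98 = 15006.25.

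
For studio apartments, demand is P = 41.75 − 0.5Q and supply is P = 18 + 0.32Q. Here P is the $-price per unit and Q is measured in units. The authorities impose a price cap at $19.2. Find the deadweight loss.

Competitive equilibrium: 41.75 − 0.5Q = 18 + 0.32Q → Q* = 28.9634, P* = 27.2683.
At the ceiling P = 19.2, quantity supplied = (19.2 − 18)/0.32 = 3.75.
Willingness to pay at Q' = 3.75: 41.75 − 0.5·3.75 = 39.875.
ΔQ = 28.9634 − 3.75 = 25.2134; wedge = 39.875 − 19.2 = 20.675.
The triangle = ½ × 25.2134 × 20.675 = $260.64.

$260.64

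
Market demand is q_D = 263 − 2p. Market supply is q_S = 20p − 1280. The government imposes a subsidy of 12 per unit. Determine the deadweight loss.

130.91

In inverse form: demand p = 131.5 − 0.5q, supply p = 64 + 0.05q.
Competitive equilibrium: 131.5 − 0.5q = 64 + 0.05q → q* = 122.7273, p* = 70.1364.
The subsidy lowers effective supply by 12: p = 52 + 0.05q.
New quantity: 131.5 − 0.5q = 52 + 0.05q → q' = 144.5455.
Overproduction Δq = 144.5455 − 122.7273 = 21.8182; wedge = subsidy = 12.
Deadweight loss = ½ × 21.8182 × 12 = 130.91.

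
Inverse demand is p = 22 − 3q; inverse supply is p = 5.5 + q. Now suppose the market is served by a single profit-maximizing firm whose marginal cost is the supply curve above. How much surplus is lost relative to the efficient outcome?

6.25

Competitive equilibrium: 22 − 3q = 5.5 + q → q* = 4.125, p* = 9.625.
Marginal revenue: MR = 22 − 6q. Set MR = MC: 22 − 6q = 5.5 + q → q_m = 2.3571.
Price p_m = 22 − 3·2.3571 = 14.9287; MC(q_m) = 5.5 + 1·2.3571 = 7.8571.
Competitive q* = 4.125, so Δq = 1.7679; wedge = 14.9287 − 7.8571 = 7.0716.
Welfare loss = ½ × 1.7679 × 7.0716 = 6.25.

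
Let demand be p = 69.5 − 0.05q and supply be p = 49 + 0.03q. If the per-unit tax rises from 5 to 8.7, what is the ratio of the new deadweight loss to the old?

3.0276

Competitive equilibrium: 69.5 − 0.05q = 49 + 0.03q → q* = 256.25, p* = 56.6875.
For a per-unit tax t: Δq = t/0.08, so DWL = ½·t·(t/0.08) = t²/0.16.
At t = 5: DWL = 156.25. At t = 8.7: DWL = 473.0625.
Ratio = (8.7/5)² = 3.0276.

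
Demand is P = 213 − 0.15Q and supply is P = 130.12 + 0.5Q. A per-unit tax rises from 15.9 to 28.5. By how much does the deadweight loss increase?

430.34

Competitive equilibrium: 213 − 0.15Q = 130.12 + 0.5Q → Q* = 127.5077, P* = 193.8738.
For a per-unit tax t: ΔQ = t/0.65, so DWL = ½·t·(t/0.65) = t²/1.3.
At t = 15.9: DWL = 194.469. At t = 28.5: DWL = 624.808.
Increase = 624.808 − 194.469 = 430.34.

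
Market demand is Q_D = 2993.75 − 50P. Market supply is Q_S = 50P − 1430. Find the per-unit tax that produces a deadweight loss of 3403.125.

16.5

In inverse form: demand P = 59.875 − 0.02Q, supply P = 28.6 + 0.02Q.
Competitive equilibrium: 59.875 − 0.02Q = 28.6 + 0.02Q → Q* = 781.875, P* = 44.2375.
A tax t gives ΔQ = t/0.04 and wedge t, so DWL = t²/0.08.
t²/0.08 = 3403.125 → t² = 272.25 → t = 16.5.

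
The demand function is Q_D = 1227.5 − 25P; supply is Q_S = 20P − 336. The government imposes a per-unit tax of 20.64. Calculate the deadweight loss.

In inverse form: demand P = 49.1 − 0.04Q, supply P = 16.8 + 0.05Q.
Competitive equilibrium: 49.1 − 0.04Q = 16.8 + 0.05Q → Q* = 358.8889, P* = 34.7444.
With the tax, the buyer price exceeds the seller price by 20.64: (49.1 − 0.04Q) − (16.8 + 0.05Q) = 20.64 → Q' = 129.5556.
ΔQ = 358.8889 − 129.5556 = 229.3333; the wedge equals the tax, 20.64.
The triangle = ½ × 229.3333 × 20.64 = 2366.72.

2366.72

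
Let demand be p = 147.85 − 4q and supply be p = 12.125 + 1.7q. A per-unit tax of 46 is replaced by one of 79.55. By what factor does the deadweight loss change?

2.991

Competitive equilibrium: 147.85 − 4q = 12.125 + 1.7q → q* = 23.8114, p* = 52.6044.
For a per-unit tax t: Δq = t/5.7, so DWL = ½·t·(t/5.7) = t²/11.4.
At t = 46: DWL = 185.614. At t = 79.55: DWL = 555.105.
Ratio = (79.55/46)² = 2.991.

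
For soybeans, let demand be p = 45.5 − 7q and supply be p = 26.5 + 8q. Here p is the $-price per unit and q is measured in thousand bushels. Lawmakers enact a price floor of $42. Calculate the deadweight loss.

Competitive equilibrium: 45.5 − 7q = 26.5 + 8q → q* = 1.2667, p* = 36.6333.
At the floor p = 42, quantity demanded = (45.5 − 42)/7 = 0.5.
Sellers' marginal cost at q' = 0.5: 26.5 + 8·0.5 = 30.5.
Δq = 1.2667 − 0.5 = 0.7667; wedge = 42 − 30.5 = 11.5.
The triangle = ½ × 0.7667 × 11.5 = $4.41 thousand.

$4.41 thousand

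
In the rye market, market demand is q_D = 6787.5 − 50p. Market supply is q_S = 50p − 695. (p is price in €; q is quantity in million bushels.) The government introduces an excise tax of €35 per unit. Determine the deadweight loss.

In inverse form: demand p = 135.75 − 0.02q, supply p = 13.9 + 0.02q.
Competitive equilibrium: 135.75 − 0.02q = 13.9 + 0.02q → q* = 3046.25, p* = 74.825.
With the tax, the buyer price exceeds the seller price by 35: (135.75 − 0.02q) − (13.9 + 0.02q) = 35 → q' = 2171.25.
Δq = 3046.25 − 2171.25 = 875; the wedge equals the tax, 35.
DWL = ½ × 875 × 35 = €15312.50 million.

€15312.50 million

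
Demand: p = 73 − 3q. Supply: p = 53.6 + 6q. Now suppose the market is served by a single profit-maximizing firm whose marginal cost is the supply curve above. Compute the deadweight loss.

Competitive equilibrium: 73 − 3q = 53.6 + 6q → q* = 2.1556, p* = 66.5333.
Marginal revenue: MR = 73 − 6q. Set MR = MC: 73 − 6q = 53.6 + 6q → q_m = 1.6167.
Price p_m = 73 − 3·1.6167 = 68.1499; MC(q_m) = 53.6 + 6·1.6167 = 63.3002.
Competitive q* = 2.1556, so Δq = 0.5389; wedge = 68.1499 − 63.3002 = 4.8497.
The triangle = ½ × 0.5389 × 4.8497 = 1.31.

1.31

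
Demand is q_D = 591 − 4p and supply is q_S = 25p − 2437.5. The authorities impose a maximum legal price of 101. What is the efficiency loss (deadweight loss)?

In inverse form: demand p = 147.75 − 0.25q, supply p = 97.5 + 0.04q.
Competitive equilibrium: 147.75 − 0.25q = 97.5 + 0.04q → q* = 173.2759, p* = 104.431.
At the ceiling p = 101, quantity supplied = (101 − 97.5)/0.04 = 87.5.
Willingness to pay at q' = 87.5: 147.75 − 0.25·87.5 = 125.875.
Δq = 173.2759 − 87.5 = 85.7759; wedge = 125.875 − 101 = 24.875.
The triangle = ½ × 85.7759 × 24.875 = 1066.84.

1066.84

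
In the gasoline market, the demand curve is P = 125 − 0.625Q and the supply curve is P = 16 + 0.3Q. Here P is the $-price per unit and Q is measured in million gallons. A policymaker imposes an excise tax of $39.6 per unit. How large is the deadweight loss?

Competitive equilibrium: 125 − 0.625Q = 16 + 0.3Q → Q* = 117.8378, P* = 51.3514.
With the tax, the buyer price exceeds the seller price by 39.6: (125 − 0.625Q) − (16 + 0.3Q) = 39.6 → Q' = 75.027.
ΔQ = 117.8378 − 75.027 = 42.8108; the wedge equals the tax, 39.6.
Welfare loss = ½ × 42.8108 × 39.6 = $847.65 million.

$847.65 million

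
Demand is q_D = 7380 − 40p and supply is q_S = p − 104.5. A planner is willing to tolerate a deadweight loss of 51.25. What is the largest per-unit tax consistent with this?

In inverse form: demand p = 184.5 − 0.025q, supply p = 104.5 + q.
Competitive equilibrium: 184.5 − 0.025q = 104.5 + q → q* = 78.0488, p* = 182.5488.
A tax t gives Δq = t/1.025 and wedge t, so DWL = t²/2.05.
t²/2.05 = 51.25 → t² = 105.0625 → t = 10.25.

10.25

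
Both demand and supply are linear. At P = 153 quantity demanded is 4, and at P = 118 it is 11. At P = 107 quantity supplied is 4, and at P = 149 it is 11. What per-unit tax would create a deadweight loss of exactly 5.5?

Demand slope = (118 − 153)/(11 − 4) = −5, so P = 173 − 5Q.
Supply slope = (149 − 107)/(11 − 4) = 6, so P = 83 + 6Q.
Competitive equilibrium: 173 − 5Q = 83 + 6Q → Q* = 8.1818, P* = 132.0909.
A tax t gives ΔQ = t/11 and wedge t, so DWL = t²/22.
t²/22 = 5.5 → t² = 121 → t = 11.

11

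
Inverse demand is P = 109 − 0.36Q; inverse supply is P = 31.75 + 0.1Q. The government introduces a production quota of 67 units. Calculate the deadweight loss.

2343.20

Competitive equilibrium: 109 − 0.36Q = 31.75 + 0.1Q → Q* = 167.9348, P* = 48.5435.
At Q = 67: demand price = 109 − 0.36·67 = 84.88; supply price = 31.75 + 0.1·67 = 38.45.
ΔQ = 167.9348 − 67 = 100.9348; wedge = 84.88 − 38.45 = 46.43.
Welfare loss = ½ × 100.9348 × 46.43 = 2343.20.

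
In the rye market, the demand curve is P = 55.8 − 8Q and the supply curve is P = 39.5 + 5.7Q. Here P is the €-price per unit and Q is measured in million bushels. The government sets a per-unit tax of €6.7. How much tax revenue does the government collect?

€4.69 million

Competitive equilibrium: 55.8 − 8Q = 39.5 + 5.7Q → Q* = 1.1898, P* = 46.2818.
With the tax, the buyer price exceeds the seller price by 6.7: (55.8 − 8Q) − (39.5 + 5.7Q) = 6.7 → Q' = 0.7007.
Tax revenue = 6.7 × 0.7007 = €4.69 million.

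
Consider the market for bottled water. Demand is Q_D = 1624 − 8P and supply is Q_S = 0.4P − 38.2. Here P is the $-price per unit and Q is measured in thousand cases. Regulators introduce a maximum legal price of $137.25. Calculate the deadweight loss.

In inverse form: demand P = 203 − 0.125Q, supply P = 95.5 + 2.5Q.
Competitive equilibrium: 203 − 0.125Q = 95.5 + 2.5Q → Q* = 40.9524, P* = 197.881.
At the ceiling P = 137.25, quantity supplied = (137.25 − 95.5)/2.5 = 16.7.
Willingness to pay at Q' = 16.7: 203 − 0.125·16.7 = 200.9125.
ΔQ = 40.9524 − 16.7 = 24.2524; wedge = 200.9125 − 137.25 = 63.6625.
DWL = ½ × 24.2524 × 63.6625 = $771.98 thousand.

$771.98 thousand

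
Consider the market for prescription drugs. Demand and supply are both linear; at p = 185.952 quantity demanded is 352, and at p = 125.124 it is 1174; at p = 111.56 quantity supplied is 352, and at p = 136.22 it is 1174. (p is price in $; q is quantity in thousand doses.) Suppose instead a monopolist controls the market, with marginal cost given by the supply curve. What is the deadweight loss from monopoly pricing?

$10237.79 thousand

Demand slope = (125.124 − 185.952)/(1174 − 352) = −0.074, so p = 212 − 0.074q.
Supply slope = (136.22 − 111.56)/(1174 − 352) = 0.03, so p = 101 + 0.03q.
Competitive equilibrium: 212 − 0.074q = 101 + 0.03q → q* = 1067.307692, p* = 133.019231.
Marginal revenue: MR = 212 − 0.148q. Set MR = MC: 212 − 0.148q = 101 + 0.03q → q_m = 623.595506.
Price p_m = 212 − 0.074·623.595506 = 165.853933; MC(q_m) = 101 + 0.03·623.595506 = 119.707865.
Competitive q* = 1067.307692, so Δq = 443.712186; wedge = 165.853933 − 119.707865 = 46.146068.
The triangle = ½ × 443.712186 × 46.146068 = $10237.79 thousand.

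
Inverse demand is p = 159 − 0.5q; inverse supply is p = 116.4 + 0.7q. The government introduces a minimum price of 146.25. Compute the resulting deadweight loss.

60

Competitive equilibrium: 159 − 0.5q = 116.4 + 0.7q → q* = 35.5, p* = 141.25.
At the floor p = 146.25, quantity demanded = (159 − 146.25)/0.5 = 25.5.
Sellers' marginal cost at q' = 25.5: 116.4 + 0.7·25.5 = 134.25.
Δq = 35.5 − 25.5 = 10; wedge = 146.25 − 134.25 = 12.
The triangle = ½ × 10 × 12 = 60.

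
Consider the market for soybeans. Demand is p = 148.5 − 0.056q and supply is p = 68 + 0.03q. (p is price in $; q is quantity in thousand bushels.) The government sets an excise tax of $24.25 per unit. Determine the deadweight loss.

$3418.97 thousand

Competitive equilibrium: 148.5 − 0.056q = 68 + 0.03q → q* = 936.0465, p* = 96.0814.
With the tax, the buyer price exceeds the seller price by 24.25: (148.5 − 0.056q) − (68 + 0.03q) = 24.25 → q' = 654.0698.
Δq = 936.0465 − 654.0698 = 281.9767; the wedge equals the tax, 24.25.
DWL = ½ × 281.9767 × 24.25 = $3418.97 thousand.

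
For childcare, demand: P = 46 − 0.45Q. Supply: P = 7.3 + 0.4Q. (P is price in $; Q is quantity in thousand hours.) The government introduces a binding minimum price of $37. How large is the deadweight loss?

Competitive equilibrium: 46 − 0.45Q = 7.3 + 0.4Q → Q* = 45.5294, P* = 25.5118.
At the floor P = 37, quantity demanded = (46 − 37)/0.45 = 20.
Sellers' marginal cost at Q' = 20: 7.3 + 0.4·20 = 15.3.
ΔQ = 45.5294 − 20 = 25.5294; wedge = 37 − 15.3 = 21.7.
The triangle = ½ × 25.5294 × 21.7 = $276.99 thousand.

$276.99 thousand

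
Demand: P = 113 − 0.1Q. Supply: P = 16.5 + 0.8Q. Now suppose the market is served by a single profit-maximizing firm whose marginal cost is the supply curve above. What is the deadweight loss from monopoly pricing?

51.73

Competitive equilibrium: 113 − 0.1Q = 16.5 + 0.8Q → Q* = 107.2222, P* = 102.2778.
Marginal revenue: MR = 113 − 0.2Q. Set MR = MC: 113 − 0.2Q = 16.5 + 0.8Q → Q_m = 96.5.
Price P_m = 113 − 0.1·96.5 = 103.35; MC(Q_m) = 16.5 + 0.8·96.5 = 93.7.
Competitive Q* = 107.2222, so ΔQ = 10.7222; wedge = 103.35 − 93.7 = 9.65.
Deadweight loss = ½ × 10.7222 × 9.65 = 51.73.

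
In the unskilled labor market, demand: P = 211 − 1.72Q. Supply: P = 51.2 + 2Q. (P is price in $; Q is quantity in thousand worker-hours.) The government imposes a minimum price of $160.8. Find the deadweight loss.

$352.73 thousand

Competitive equilibrium: 211 − 1.72Q = 51.2 + 2Q → Q* = 42.957, P* = 137.114.
At the floor P = 160.8, quantity demanded = (211 − 160.8)/1.72 = 29.186.
Sellers' marginal cost at Q' = 29.186: 51.2 + 2·29.186 = 109.572.
ΔQ = 42.957 − 29.186 = 13.771; wedge = 160.8 − 109.572 = 51.228.
DWL = ½ × 13.771 × 51.228 = $352.73 thousand.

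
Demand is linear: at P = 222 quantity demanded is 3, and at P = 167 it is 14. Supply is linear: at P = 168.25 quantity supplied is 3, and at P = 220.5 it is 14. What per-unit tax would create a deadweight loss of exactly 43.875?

Demand slope = (167 − 222)/(14 − 3) = −5, so P = 237 − 5Q.
Supply slope = (220.5 − 168.25)/(14 − 3) = 4.75, so P = 154 + 4.75Q.
Competitive equilibrium: 237 − 5Q = 154 + 4.75Q → Q* = 8.5128, P* = 194.4359.
A tax t gives ΔQ = t/9.75 and wedge t, so DWL = t²/19.5.
t²/19.5 = 43.875 → t² = 855.5625 → t = 29.25.

29.25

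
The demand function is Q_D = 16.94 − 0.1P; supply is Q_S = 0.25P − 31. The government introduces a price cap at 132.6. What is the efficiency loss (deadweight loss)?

8.36

In inverse form: demand P = 169.4 − 10Q, supply P = 124 + 4Q.
Competitive equilibrium: 169.4 − 10Q = 124 + 4Q → Q* = 3.2429, P* = 136.9714.
At the ceiling P = 132.6, quantity supplied = (132.6 − 124)/4 = 2.15.
Willingness to pay at Q' = 2.15: 169.4 − 10·2.15 = 147.9.
ΔQ = 3.2429 − 2.15 = 1.0929; wedge = 147.9 − 132.6 = 15.3.
DWL = ½ × 1.0929 × 15.3 = 8.36.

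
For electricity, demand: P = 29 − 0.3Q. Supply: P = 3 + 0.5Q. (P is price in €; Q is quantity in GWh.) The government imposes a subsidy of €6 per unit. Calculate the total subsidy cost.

€240

Competitive equilibrium: 29 − 0.3Q = 3 + 0.5Q → Q* = 32.5, P* = 19.25.
The subsidy lowers effective supply by 6: P = 0.5Q − 3.
New quantity: 29 − 0.3Q = 0.5Q − 3 → Q' = 40.
Total subsidy cost = 6 × 40 = €240.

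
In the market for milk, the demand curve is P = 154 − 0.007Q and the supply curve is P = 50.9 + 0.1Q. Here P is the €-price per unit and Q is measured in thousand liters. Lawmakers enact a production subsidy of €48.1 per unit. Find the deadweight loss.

Competitive equilibrium: 154 − 0.007Q = 50.9 + 0.1Q → Q* = 963.5514, P* = 147.2551.
The subsidy lowers effective supply by 48.1: P = 2.8 + 0.1Q.
New quantity: 154 − 0.007Q = 2.8 + 0.1Q → Q' = 1413.0841.
Overproduction ΔQ = 1413.0841 − 963.5514 = 449.5327; wedge = subsidy = 48.1.
The triangle = ½ × 449.5327 × 48.1 = €10811.26 thousand.

€10811.26 thousand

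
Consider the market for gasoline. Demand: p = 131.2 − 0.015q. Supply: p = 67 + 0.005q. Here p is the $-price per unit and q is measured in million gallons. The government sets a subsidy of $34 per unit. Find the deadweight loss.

Competitive equilibrium: 131.2 − 0.015q = 67 + 0.005q → q* = 3210, p* = 83.05.
The subsidy lowers effective supply by 34: p = 33 + 0.005q.
New quantity: 131.2 − 0.015q = 33 + 0.005q → q' = 4910.
Overproduction Δq = 4910 − 3210 = 1700; wedge = subsidy = 34.
The triangle = ½ × 1700 × 34 = $28900 million.

$28900 million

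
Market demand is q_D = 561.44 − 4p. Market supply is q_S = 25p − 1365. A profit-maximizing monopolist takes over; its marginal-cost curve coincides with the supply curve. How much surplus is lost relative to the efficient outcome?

In inverse form: demand p = 140.36 − 0.25q, supply p = 54.6 + 0.04q.
Competitive equilibrium: 140.36 − 0.25q = 54.6 + 0.04q → q* = 295.7241, p* = 66.429.
Marginal revenue: MR = 140.36 − 0.5q. Set MR = MC: 140.36 − 0.5q = 54.6 + 0.04q → q_m = 158.8148.
Price p_m = 140.36 − 0.25·158.8148 = 100.6563; MC(q_m) = 54.6 + 0.04·158.8148 = 60.9526.
Competitive q* = 295.7241, so Δq = 136.9093; wedge = 100.6563 − 60.9526 = 39.7037.
Welfare loss = ½ × 136.9093 × 39.7037 = 2717.90.

2717.90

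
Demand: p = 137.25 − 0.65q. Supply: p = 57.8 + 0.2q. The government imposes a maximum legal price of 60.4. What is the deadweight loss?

2752.09

Competitive equilibrium: 137.25 − 0.65q = 57.8 + 0.2q → q* = 93.4706, p* = 76.4941.
At the ceiling p = 60.4, quantity supplied = (60.4 − 57.8)/0.2 = 13.
Willingness to pay at q' = 13: 137.25 − 0.65·13 = 128.8.
Δq = 93.4706 − 13 = 80.4706; wedge = 128.8 − 60.4 = 68.4.
Deadweight loss = ½ × 80.4706 × 68.4 = 2752.09.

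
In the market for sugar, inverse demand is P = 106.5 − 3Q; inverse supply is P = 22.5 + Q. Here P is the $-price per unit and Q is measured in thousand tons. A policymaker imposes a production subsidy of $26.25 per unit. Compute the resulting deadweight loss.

Competitive equilibrium: 106.5 − 3Q = 22.5 + Q → Q* = 21, P* = 43.5.
The subsidy lowers effective supply by 26.25: P = Q − 3.75.
New quantity: 106.5 − 3Q = Q − 3.75 → Q' = 27.5625.
Overproduction ΔQ = 27.5625 − 21 = 6.5625; wedge = subsidy = 26.25.
DWL = ½ × 6.5625 × 26.25 = $86.13 thousand.

$86.13 thousand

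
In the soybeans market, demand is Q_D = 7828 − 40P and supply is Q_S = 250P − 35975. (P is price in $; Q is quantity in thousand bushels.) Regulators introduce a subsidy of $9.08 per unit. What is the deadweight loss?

In inverse form: demand P = 195.7 − 0.025Q, supply P = 143.9 + 0.004Q.
Competitive equilibrium: 195.7 − 0.025Q = 143.9 + 0.004Q → Q* = 1786.2069, P* = 151.0448.
The subsidy lowers effective supply by 9.08: P = 134.82 + 0.004Q.
New quantity: 195.7 − 0.025Q = 134.82 + 0.004Q → Q' = 2099.3103.
Overproduction ΔQ = 2099.3103 − 1786.2069 = 313.1034; wedge = subsidy = 9.08.
Deadweight loss = ½ × 313.1034 × 9.08 = $1421.49 thousand.

$1421.49 thousand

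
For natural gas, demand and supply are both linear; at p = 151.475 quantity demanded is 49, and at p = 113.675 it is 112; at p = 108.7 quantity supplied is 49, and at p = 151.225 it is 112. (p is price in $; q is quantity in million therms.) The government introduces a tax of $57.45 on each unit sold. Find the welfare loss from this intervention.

$1294.31 million

Demand slope = (113.675 − 151.475)/(112 − 49) = −0.6, so p = 180.875 − 0.6q.
Supply slope = (151.225 − 108.7)/(112 − 49) = 0.675, so p = 75.625 + 0.675q.
Competitive equilibrium: 180.875 − 0.6q = 75.625 + 0.675q → q* = 82.549, p* = 131.3456.
With the tax, the buyer price exceeds the seller price by 57.45: (180.875 − 0.6q) − (75.625 + 0.675q) = 57.45 → q' = 37.4902.
Δq = 82.549 − 37.4902 = 45.0588; the wedge equals the tax, 57.45.
DWL = ½ × 45.0588 × 57.45 = $1294.31 million.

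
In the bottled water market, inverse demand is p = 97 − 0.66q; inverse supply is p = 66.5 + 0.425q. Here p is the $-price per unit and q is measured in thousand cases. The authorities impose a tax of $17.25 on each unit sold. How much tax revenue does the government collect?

$210.66 thousand

Competitive equilibrium: 97 − 0.66q = 66.5 + 0.425q → q* = 28.1106, p* = 78.447.
With the tax, the buyer price exceeds the seller price by 17.25: (97 − 0.66q) − (66.5 + 0.425q) = 17.25 → q' = 12.212.
Tax revenue = 17.25 × 12.212 = $210.66 thousand.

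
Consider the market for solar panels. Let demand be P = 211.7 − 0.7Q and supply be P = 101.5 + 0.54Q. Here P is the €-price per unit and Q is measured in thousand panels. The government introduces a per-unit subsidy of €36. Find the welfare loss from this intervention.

€522.58 thousand

Competitive equilibrium: 211.7 − 0.7Q = 101.5 + 0.54Q → Q* = 88.871, P* = 149.4903.
The subsidy lowers effective supply by 36: P = 65.5 + 0.54Q.
New quantity: 211.7 − 0.7Q = 65.5 + 0.54Q → Q' = 117.9032.
Overproduction ΔQ = 117.9032 − 88.871 = 29.0322; wedge = subsidy = 36.
Welfare loss = ½ × 29.0322 × 36 = €522.58 thousand.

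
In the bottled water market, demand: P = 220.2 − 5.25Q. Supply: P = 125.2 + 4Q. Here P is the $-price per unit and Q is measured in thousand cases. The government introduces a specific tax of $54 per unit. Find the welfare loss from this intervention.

Competitive equilibrium: 220.2 − 5.25Q = 125.2 + 4Q → Q* = 10.2703, P* = 166.2811.
With the tax, the buyer price exceeds the seller price by 54: (220.2 − 5.25Q) − (125.2 + 4Q) = 54 → Q' = 4.4324.
ΔQ = 10.2703 − 4.4324 = 5.8379; the wedge equals the tax, 54.
Welfare loss = ½ × 5.8379 × 54 = $157.62 thousand.

$157.62 thousand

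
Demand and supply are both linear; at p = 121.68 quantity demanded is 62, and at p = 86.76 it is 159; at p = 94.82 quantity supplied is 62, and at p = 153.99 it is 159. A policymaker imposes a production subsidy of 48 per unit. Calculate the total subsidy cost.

6680.41

Demand slope = (86.76 − 121.68)/(159 − 62) = −0.36, so p = 144 − 0.36q.
Supply slope = (153.99 − 94.82)/(159 − 62) = 0.61, so p = 57 + 0.61q.
Competitive equilibrium: 144 − 0.36q = 57 + 0.61q → q* = 89.6907, p* = 111.7113.
The subsidy lowers effective supply by 48: p = 9 + 0.61q.
New quantity: 144 − 0.36q = 9 + 0.61q → q' = 139.1753.
Total subsidy cost = 48 × 139.1753 = 6680.41.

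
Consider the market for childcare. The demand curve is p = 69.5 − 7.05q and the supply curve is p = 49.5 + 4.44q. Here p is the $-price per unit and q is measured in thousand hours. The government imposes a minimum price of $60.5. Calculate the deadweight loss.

$1.24 thousand

Competitive equilibrium: 69.5 − 7.05q = 49.5 + 4.44q → q* = 1.7406, p* = 57.2285.
At the floor p = 60.5, quantity demanded = (69.5 − 60.5)/7.05 = 1.2766.
Sellers' marginal cost at q' = 1.2766: 49.5 + 4.44·1.2766 = 55.1681.
Δq = 1.7406 − 1.2766 = 0.464; wedge = 60.5 − 55.1681 = 5.3319.
Deadweight loss = ½ × 0.464 × 5.3319 = $1.24 thousand.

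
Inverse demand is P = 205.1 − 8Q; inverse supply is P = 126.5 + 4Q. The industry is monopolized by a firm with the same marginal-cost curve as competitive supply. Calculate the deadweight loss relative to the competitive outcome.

Competitive equilibrium: 205.1 − 8Q = 126.5 + 4Q → Q* = 6.55, P* = 152.7.
Marginal revenue: MR = 205.1 − 16Q. Set MR = MC: 205.1 − 16Q = 126.5 + 4Q → Q_m = 3.93.
Price P_m = 205.1 − 8·3.93 = 173.66; MC(Q_m) = 126.5 + 4·3.93 = 142.22.
Competitive Q* = 6.55, so ΔQ = 2.62; wedge = 173.66 − 142.22 = 31.44.
The triangle = ½ × 2.62 × 31.44 = 41.19.

41.19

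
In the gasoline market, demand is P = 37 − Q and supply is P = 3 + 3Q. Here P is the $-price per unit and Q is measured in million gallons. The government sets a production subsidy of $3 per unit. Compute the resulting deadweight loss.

Competitive equilibrium: 37 − Q = 3 + 3Q → Q* = 8.5, P* = 28.5.
The subsidy lowers effective supply by 3: P = 0 + 3Q.
New quantity: 37 − Q = 0 + 3Q → Q' = 9.25.
Overproduction ΔQ = 9.25 − 8.5 = 0.75; wedge = subsidy = 3.
The triangle = ½ × 0.75 × 3 = $1.125 million.

$1.125 million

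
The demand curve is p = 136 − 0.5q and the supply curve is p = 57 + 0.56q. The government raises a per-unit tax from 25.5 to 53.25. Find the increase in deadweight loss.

1030.81

Competitive equilibrium: 136 − 0.5q = 57 + 0.56q → q* = 74.5283, p* = 98.7358.
For a per-unit tax t: Δq = t/1.06, so DWL = ½·t·(t/1.06) = t²/2.12.
At t = 25.5: DWL = 306.722. At t = 53.25: DWL = 1337.529.
Increase = 1337.529 − 306.722 = 1030.81.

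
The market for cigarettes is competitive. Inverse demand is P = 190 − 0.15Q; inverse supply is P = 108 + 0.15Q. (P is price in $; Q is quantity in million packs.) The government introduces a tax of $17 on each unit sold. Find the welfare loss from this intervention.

Competitive equilibrium: 190 − 0.15Q = 108 + 0.15Q → Q* = 273.3333, P* = 149.
With the tax, the buyer price exceeds the seller price by 17: (190 − 0.15Q) − (108 + 0.15Q) = 17 → Q' = 216.6667.
ΔQ = 273.3333 − 216.6667 = 56.6666; the wedge equals the tax, 17.
Welfare loss = ½ × 56.6666 × 17 = $481.67 million.

$481.67 million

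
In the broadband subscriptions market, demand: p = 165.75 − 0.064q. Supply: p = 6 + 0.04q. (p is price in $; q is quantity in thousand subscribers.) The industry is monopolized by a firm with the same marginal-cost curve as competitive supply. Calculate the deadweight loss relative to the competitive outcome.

Competitive equilibrium: 165.75 − 0.064q = 6 + 0.04q → q* = 1536.05769, p* = 67.44231.
Marginal revenue: MR = 165.75 − 0.128q. Set MR = MC: 165.75 − 0.128q = 6 + 0.04q → q_m = 950.89286.
Price p_m = 165.75 − 0.064·950.89286 = 104.89286; MC(q_m) = 6 + 0.04·950.89286 = 44.03571.
Competitive q* = 1536.05769, so Δq = 585.16483; wedge = 104.89286 − 44.03571 = 60.85715.
The triangle = ½ × 585.16483 × 60.85715 = $17805.73 thousand.

$17805.73 thousand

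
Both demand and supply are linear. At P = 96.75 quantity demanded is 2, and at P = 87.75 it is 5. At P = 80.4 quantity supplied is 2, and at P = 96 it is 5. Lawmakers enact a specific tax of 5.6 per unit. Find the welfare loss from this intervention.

1.91

Demand slope = (87.75 − 96.75)/(5 − 2) = −3, so P = 102.75 − 3Q.
Supply slope = (96 − 80.4)/(5 − 2) = 5.2, so P = 70 + 5.2Q.
Competitive equilibrium: 102.75 − 3Q = 70 + 5.2Q → Q* = 3.9939, P* = 90.7683.
With the tax, the buyer price exceeds the seller price by 5.6: (102.75 − 3Q) − (70 + 5.2Q) = 5.6 → Q' = 3.311.
ΔQ = 3.9939 − 3.311 = 0.6829; the wedge equals the tax, 5.6.
The triangle = ½ × 0.6829 × 5.6 = 1.91.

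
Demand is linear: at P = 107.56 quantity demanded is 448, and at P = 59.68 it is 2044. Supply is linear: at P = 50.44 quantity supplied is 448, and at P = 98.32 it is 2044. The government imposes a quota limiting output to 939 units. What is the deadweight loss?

6375.63

Demand slope = (59.68 − 107.56)/(2044 − 448) = −0.03, so P = 121 − 0.03Q.
Supply slope = (98.32 − 50.44)/(2044 − 448) = 0.03, so P = 37 + 0.03Q.
Competitive equilibrium: 121 − 0.03Q = 37 + 0.03Q → Q* = 1400, P* = 79.
At Q = 939: demand price = 121 − 0.03·939 = 92.83; supply price = 37 + 0.03·939 = 65.17.
ΔQ = 1400 − 939 = 461; wedge = 92.83 − 65.17 = 27.66.
DWL = ½ × 461 × 27.66 = 6375.63.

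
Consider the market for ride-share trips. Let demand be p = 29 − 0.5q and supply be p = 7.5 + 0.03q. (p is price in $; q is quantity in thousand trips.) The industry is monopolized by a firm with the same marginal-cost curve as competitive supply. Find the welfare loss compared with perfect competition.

$102.76 thousand

Competitive equilibrium: 29 − 0.5q = 7.5 + 0.03q → q* = 40.566, p* = 8.717.
Marginal revenue: MR = 29 − q. Set MR = MC: 29 − q = 7.5 + 0.03q → q_m = 20.8738.
Price p_m = 29 − 0.5·20.8738 = 18.5631; MC(q_m) = 7.5 + 0.03·20.8738 = 8.1262.
Competitive q* = 40.566, so Δq = 19.6922; wedge = 18.5631 − 8.1262 = 10.4369.
DWL = ½ × 19.6922 × 10.4369 = $102.76 thousand.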